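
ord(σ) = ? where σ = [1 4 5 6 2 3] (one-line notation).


Cycle decomposition: (2 4 6 3 5)
Cycle lengths: 5
Order = lcm(5) = 5

ord(σ) = 5


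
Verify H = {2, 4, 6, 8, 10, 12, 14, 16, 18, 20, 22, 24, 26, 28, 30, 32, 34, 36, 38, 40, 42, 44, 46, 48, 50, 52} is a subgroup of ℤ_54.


Subgroup test for H = {2, 4, 6, 8, 10, 12, 14, 16, 18, 20, 22, 24, 26, 28, 30, 32, 34, 36, 38, 40, 42, 44, 46, 48, 50, 52} in (ℤ_54, +):
(1) 0 ∈ H? No
(2) Closure: for all a,b ∈ H, (a+b) mod 54 ∈ H? No  [counterexample: 2 + 52 = 0 ∉ H]
(3) Inverses: for all a ∈ H, -a mod 54 ∈ H? Yes

No, H is not a subgroup of ℤ_54


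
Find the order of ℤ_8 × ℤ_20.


|A × B| = |A| · |B|
|ℤ_8 × ℤ_20| = 8 × 20 = 160

|ℤ_8 × ℤ_20| = 160


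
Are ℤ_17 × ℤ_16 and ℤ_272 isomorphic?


Comparing ℤ_17 × ℤ_16 and ℤ_272:
gcd(17,16) = 1, so ℤ_17 × ℤ_16 ≅ ℤ_272 (CRT)

Yes, ℤ_17 × ℤ_16 ≅ ℤ_272


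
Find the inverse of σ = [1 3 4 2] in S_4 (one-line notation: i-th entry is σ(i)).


To find σ⁻¹, swap domain and range:
σ(1) = 1 → σ⁻¹(1) = 1
σ(2) = 3 → σ⁻¹(3) = 2
σ(3) = 4 → σ⁻¹(4) = 3
σ(4) = 2 → σ⁻¹(2) = 4

σ⁻¹ = [1 4 2 3]


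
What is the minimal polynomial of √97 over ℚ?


√97 satisfies x² - 97 = 0, irreducible over ℚ since 97 is squarefree

Minimal polynomial: x² - 97


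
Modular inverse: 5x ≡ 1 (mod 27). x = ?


Use the extended Euclidean algorithm to write 1 = 5·s + 27·t; then s mod 27 is the inverse.
Euclidean algorithm:
  5 = 0·27 + 5
  27 = 5·5 + 2
  5 = 2·2 + 1
  2 = 2·1 + 0
gcd(5,27) = 1
Back-substitution gives: 5·(11) + 27·(-2) = 1
So 5⁻¹ ≡ 11 ≡ 11 (mod 27)
Check: 5 × 11 = 55 ≡ 1 (mod 27) ✓

5⁻¹ ≡ 11 (mod 27)


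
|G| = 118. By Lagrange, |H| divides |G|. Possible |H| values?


Lagrange's theorem: |H| divides |G|
|G| = 118
Divisors of 118: 1, 2, 59, 118

Possible subgroup orders: {1, 2, 59, 118}


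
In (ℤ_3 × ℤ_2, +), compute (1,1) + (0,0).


Operation: componentwise addition mod (3, 2)
(1,1) + (0,0) = ((a₁+b₁) mod 3, (a₂+b₂) mod 2) with a = (1,1), b = (0,0)

(1,1) + (0,0) = (1,1)


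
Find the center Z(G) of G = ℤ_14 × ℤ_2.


Z(G) = {g ∈ G | gx = xg for all x ∈ G}
Direct product of abelian groups is abelian, so Z(G) = G

Z(ℤ_14 × ℤ_2) = ℤ_14 × ℤ_2


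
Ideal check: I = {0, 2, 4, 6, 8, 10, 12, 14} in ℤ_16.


Check ideal conditions for I = {0, 2, 4, 6, 8, 10, 12, 14} in ℤ_16:
(1) I is an additive subgroup? Yes
(2) For r ∈ ℤ_16 and a ∈ I: r·a ∈ I? Yes

Yes, I is an ideal of ℤ_16


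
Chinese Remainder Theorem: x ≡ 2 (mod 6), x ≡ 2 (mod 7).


m₁ = 6, m₂ = 7, gcd = 1, so CRT applies. M = m₁·m₂ = 42
Let M₁ = M/m₁ = 7, M₂ = M/m₂ = 6
Find y₁ ≡ M₁⁻¹ (mod m₁): 7⁻¹ ≡ 1 (mod 6)
Find y₂ ≡ M₂⁻¹ (mod m₂): 6⁻¹ ≡ 6 (mod 7)
x = a₁·M₁·y₁ + a₂·M₂·y₂ = 2·7·1 + 2·6·6 = 86
Reduce mod 42: x ≡ 2
Check: 2 mod 6 = 2 ✓, 2 mod 7 = 2 ✓

x ≡ 2 (mod 42)


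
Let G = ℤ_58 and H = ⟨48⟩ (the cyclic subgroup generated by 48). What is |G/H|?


|⟨48⟩| = n / gcd(48, 58) = 58 / 2 = 29
H is normal (ℤ_58 is abelian).
|G/H| = |G| / |H| = 58 / 29 = 2

|G/H| = 2


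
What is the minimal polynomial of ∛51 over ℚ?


∛51 satisfies x³ - 51 = 0, irreducible over ℚ (no rational root; 51 is not a perfect cube)

Minimal polynomial: x³ - 51


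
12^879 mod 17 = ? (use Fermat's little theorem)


Fermat's little theorem: if p is prime and gcd(a,p)=1, then a^(p-1) ≡ 1 (mod p)
p = 17 is prime, gcd(12,17) = 1
Reduce exponent: 879 mod 16 = 15
So 12^879 ≡ 12^15 (mod 17)
12^15 mod 17 = 10

12^879 ≡ 10 (mod 17)


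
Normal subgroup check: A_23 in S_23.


H = A_23 in S_23
A_23 has index 2 in S_23, and every subgroup of index 2 is normal

Yes, normal subgroup


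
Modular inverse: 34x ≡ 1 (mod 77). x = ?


Use the extended Euclidean algorithm to write 1 = 34·s + 77·t; then s mod 77 is the inverse.
Euclidean algorithm:
  34 = 0·77 + 34
  77 = 2·34 + 9
  34 = 3·9 + 7
  9 = 1·7 + 2
  7 = 3·2 + 1
  2 = 2·1 + 0
gcd(34,77) = 1
Back-substitution gives: 34·(34) + 77·(-15) = 1
So 34⁻¹ ≡ 34 ≡ 34 (mod 77)
Check: 34 × 34 = 1156 ≡ 1 (mod 77) ✓

34⁻¹ ≡ 34 (mod 77)


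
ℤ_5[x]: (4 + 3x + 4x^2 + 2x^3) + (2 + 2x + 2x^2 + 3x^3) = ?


Add coefficients mod 5:
x^0: 4 + 2 = 1 (mod 5)
x^1: 3 + 2 = 0 (mod 5)
x^2: 4 + 2 = 1 (mod 5)
x^3: 2 + 3 = 0 (mod 5)
Result: 1 + x^2

f + g = 1 + x^2


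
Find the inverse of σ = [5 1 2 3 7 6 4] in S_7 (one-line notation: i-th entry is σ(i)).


To find σ⁻¹, swap domain and range:
σ(1) = 5 → σ⁻¹(5) = 1
σ(2) = 1 → σ⁻¹(1) = 2
σ(3) = 2 → σ⁻¹(2) = 3
σ(4) = 3 → σ⁻¹(3) = 4
σ(5) = 7 → σ⁻¹(7) = 5
σ(6) = 6 → σ⁻¹(6) = 6
σ(7) = 4 → σ⁻¹(4) = 7

σ⁻¹ = [2 3 4 7 1 6 5]


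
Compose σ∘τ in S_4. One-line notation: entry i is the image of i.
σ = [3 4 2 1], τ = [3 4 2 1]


σ∘τ: apply τ first, then σ
1 →τ 3 →σ 2
2 →τ 4 →σ 1
3 →τ 2 →σ 4
4 →τ 1 →σ 3

σ∘τ = [2 1 4 3]


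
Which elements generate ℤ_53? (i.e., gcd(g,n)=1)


g generates ℤ_n iff gcd(g,n) = 1
Prime factors of 53: 53
Generators are g ∈ {1,...,52} not divisible by any of these primes.
Generators: {1, 2, 3, 4, 5, 6, 7, 8, 9, 10, 11, 12, 13, 14, 15, 16, 17, 18, 19, 20, 21, 22, 23, 24, 25, 26, 27, 28, 29, 30, 31, 32, 33, 34, 35, 36, 37, 38, 39, 40, 41, 42, 43, 44, 45, 46, 47, 48, 49, 50, 51, 52}
Number of generators = φ(53) = 52

Generators of ℤ_53 = {1, 2, 3, 4, 5, 6, 7, 8, 9, 10, 11, 12, 13, 14, 15, 16, 17, 18, 19, 20, 21, 22, 23, 24, 25, 26, 27, 28, 29, 30, 31, 32, 33, 34, 35, 36, 37, 38, 39, 40, 41, 42, 43, 44, 45, 46, 47, 48, 49, 50, 51, 52}


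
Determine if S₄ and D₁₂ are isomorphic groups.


Comparing S₄ and D₁₂:
S₄ has trivial center; D₁₂ has center {e, r⁶}

No, S₄ ≇ D₁₂


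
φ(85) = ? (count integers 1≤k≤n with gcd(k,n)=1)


Factor n: 85 = 5 × 17
φ(n) = n · ∏(1 - 1/p) over distinct primes p | n
φ(85) = 85 · (1 - 1/5) · (1 - 1/17) = 64

φ(85) = 64


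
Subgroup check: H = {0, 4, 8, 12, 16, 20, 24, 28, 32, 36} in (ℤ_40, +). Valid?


Subgroup test for H = {0, 4, 8, 12, 16, 20, 24, 28, 32, 36} in (ℤ_40, +):
(1) 0 ∈ H? Yes
(2) Closure: for all a,b ∈ H, (a+b) mod 40 ∈ H? Yes
(3) Inverses: for all a ∈ H, -a mod 40 ∈ H? Yes

Yes, H is a subgroup of ℤ_40


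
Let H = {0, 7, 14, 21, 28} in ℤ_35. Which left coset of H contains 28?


28 + H = {28 + h (mod 35) : h ∈ H}
28+0=28, 28+7=0, 28+14=7, 28+21=14, 28+28=21
28 + H = {0, 7, 14, 21, 28} = 0 + H

28 + H = {0, 7, 14, 21, 28}


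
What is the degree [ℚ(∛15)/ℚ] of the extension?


∛15 has minimal polynomial x³ - 15 (irreducible over ℚ since 15 is not a perfect cube)

[ℚ(∛15)/ℚ] = 3


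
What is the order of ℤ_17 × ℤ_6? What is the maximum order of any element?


|ℤ_17 × ℤ_6| = 17 × 6 = 102
Max element order = lcm(17,6) = 102
Cyclic? Yes (gcd=1)

|ℤ_17×ℤ_6| = 102, max element order = 102


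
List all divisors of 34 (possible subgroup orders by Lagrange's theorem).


Lagrange's theorem: |H| divides |G|
|G| = 34
Divisors of 34: 1, 2, 17, 34

Possible subgroup orders: {1, 2, 17, 34}


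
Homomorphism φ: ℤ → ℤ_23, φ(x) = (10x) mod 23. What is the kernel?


Kernel = preimage of identity
ker(φ) = {x ∈ ℤ : 10x ≡ 0 (mod 23)}. gcd(10,23) = 1, so 10x ≡ 0 (mod 23) ⟺ x ≡ 0 (mod 23/1 = 23). Hence ker(φ) = 23ℤ

ker(φ) = 23ℤ


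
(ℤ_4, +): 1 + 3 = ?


Operation: addition mod 4
1 + 3 = (a + b) mod 4 with a = 1, b = 3

1 + 3 = 0


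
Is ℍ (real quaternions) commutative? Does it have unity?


quaternion multiplication is non-commutative (ij = k ≠ ji = -k); has unity 1; a division ring but not an integral domain since integral domains are commutative by convention
Commutative: No
Integral domain: No
Has unity: Yes

ℍ (real quaternions): Commutative=No, Unity=Yes


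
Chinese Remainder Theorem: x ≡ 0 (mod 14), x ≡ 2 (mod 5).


m₁ = 14, m₂ = 5, gcd = 1, so CRT applies. M = m₁·m₂ = 70
Let M₁ = M/m₁ = 5, M₂ = M/m₂ = 14
Find y₁ ≡ M₁⁻¹ (mod m₁): 5⁻¹ ≡ 3 (mod 14)
Find y₂ ≡ M₂⁻¹ (mod m₂): 14⁻¹ ≡ 4 (mod 5)
x = a₁·M₁·y₁ + a₂·M₂·y₂ = 0·5·3 + 2·14·4 = 112
Reduce mod 70: x ≡ 42
Check: 42 mod 14 = 0 ✓, 42 mod 5 = 2 ✓

x ≡ 42 (mod 70)


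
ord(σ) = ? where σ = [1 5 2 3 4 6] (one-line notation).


Cycle decomposition: (2 5 4 3)
Cycle lengths: 4
Order = lcm(4) = 4

ord(σ) = 4


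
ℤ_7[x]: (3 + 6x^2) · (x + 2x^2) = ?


Expand and collect like terms; reduce coefficients mod 7:
x^0: 3·0 = 0 ≡ 0 (mod 7)
x^1: 3·1 + 0·0 = 3 ≡ 3 (mod 7)
x^2: 3·2 + 0·1 + 6·0 = 6 ≡ 6 (mod 7)
x^3: 0·2 + 6·1 = 6 ≡ 6 (mod 7)
x^4: 6·2 = 12 ≡ 5 (mod 7)
Result: 3x + 6x^2 + 6x^3 + 5x^4

f · g = 3x + 6x^2 + 6x^3 + 5x^4


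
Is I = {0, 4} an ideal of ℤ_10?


Check ideal conditions for I = {0, 4} in ℤ_10:
(1) I is an additive subgroup? No
(2) For r ∈ ℤ_10 and a ∈ I: r·a ∈ I? No  [counterexample: r=2, a=4, r·a mod 10 = 8 ∉ I]

No, I is not an ideal of ℤ_10


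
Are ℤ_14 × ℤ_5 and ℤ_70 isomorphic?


Comparing ℤ_14 × ℤ_5 and ℤ_70:
gcd(14,5) = 1, so ℤ_14 × ℤ_5 ≅ ℤ_70 (CRT)

Yes, ℤ_14 × ℤ_5 ≅ ℤ_70


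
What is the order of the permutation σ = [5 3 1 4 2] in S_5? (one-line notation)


Cycle decomposition: (1 5 2 3)
Cycle lengths: 4
Order = lcm(4) = 4

ord(σ) = 4


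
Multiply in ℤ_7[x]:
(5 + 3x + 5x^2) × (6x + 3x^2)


Expand and collect like terms; reduce coefficients mod 7:
x^0: 5·0 = 0 ≡ 0 (mod 7)
x^1: 5·6 + 3·0 = 30 ≡ 2 (mod 7)
x^2: 5·3 + 3·6 + 5·0 = 33 ≡ 5 (mod 7)
x^3: 3·3 + 5·6 = 39 ≡ 4 (mod 7)
x^4: 5·3 = 15 ≡ 1 (mod 7)
Result: 2x + 5x^2 + 4x^3 + x^4

f · g = 2x + 5x^2 + 4x^3 + x^4


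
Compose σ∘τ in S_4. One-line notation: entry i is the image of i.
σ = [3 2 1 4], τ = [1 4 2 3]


σ∘τ: apply τ first, then σ
1 →τ 1 →σ 3
2 →τ 4 →σ 4
3 →τ 2 →σ 2
4 →τ 3 →σ 1

σ∘τ = [3 4 2 1]


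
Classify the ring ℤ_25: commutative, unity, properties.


ℤ_25 is a commutative ring with unity 1; 25 = 5×5 is composite, so 5·5 ≡ 0 gives zero divisors (not an integral domain)
Commutative: Yes
Integral domain: No
Has unity: Yes

ℤ_25: Commutative=Yes, Unity=Yes


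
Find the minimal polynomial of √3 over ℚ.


√3 satisfies x² - 3 = 0, irreducible over ℚ since 3 is squarefree

Minimal polynomial: x² - 3


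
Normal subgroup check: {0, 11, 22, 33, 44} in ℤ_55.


H = {0, 11, 22, 33, 44} in ℤ_55
ℤ_55 is abelian; every subgroup of an abelian group is normal

Yes, normal subgroup


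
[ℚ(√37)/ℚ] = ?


√37 has minimal polynomial x² - 37 (irreducible over ℚ since 37 is squarefree)

[ℚ(√37)/ℚ] = 2


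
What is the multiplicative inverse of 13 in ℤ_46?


Use the extended Euclidean algorithm to write 1 = 13·s + 46·t; then s mod 46 is the inverse.
Euclidean algorithm:
  13 = 0·46 + 13
  46 = 3·13 + 7
  13 = 1·7 + 6
  7 = 1·6 + 1
  6 = 6·1 + 0
gcd(13,46) = 1
Back-substitution gives: 13·(-7) + 46·(2) = 1
So 13⁻¹ ≡ -7 ≡ 39 (mod 46)
Check: 13 × 39 = 507 ≡ 1 (mod 46) ✓

13⁻¹ ≡ 39 (mod 46)


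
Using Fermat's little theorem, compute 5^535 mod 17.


Fermat's little theorem: if p is prime and gcd(a,p)=1, then a^(p-1) ≡ 1 (mod p)
p = 17 is prime, gcd(5,17) = 1
Reduce exponent: 535 mod 16 = 7
So 5^535 ≡ 5^7 (mod 17)
5^7 mod 17 = 10

5^535 ≡ 10 (mod 17)


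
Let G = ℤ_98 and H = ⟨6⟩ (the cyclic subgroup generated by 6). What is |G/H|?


|⟨6⟩| = n / gcd(6, 98) = 98 / 2 = 49
H is normal (ℤ_98 is abelian).
|G/H| = |G| / |H| = 98 / 49 = 2

|G/H| = 2


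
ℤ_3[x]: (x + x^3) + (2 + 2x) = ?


Add coefficients mod 3:
x^0: 0 + 2 = 2 (mod 3)
x^1: 1 + 2 = 0 (mod 3)
x^2: 0 + 0 = 0 (mod 3)
x^3: 1 + 0 = 1 (mod 3)
Result: 2 + x^3

f + g = 2 + x^3


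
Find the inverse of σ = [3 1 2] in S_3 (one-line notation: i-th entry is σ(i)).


To find σ⁻¹, swap domain and range:
σ(1) = 3 → σ⁻¹(3) = 1
σ(2) = 1 → σ⁻¹(1) = 2
σ(3) = 2 → σ⁻¹(2) = 3

σ⁻¹ = [2 3 1]


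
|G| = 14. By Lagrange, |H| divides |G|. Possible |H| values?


Lagrange's theorem: |H| divides |G|
|G| = 14
Divisors of 14: 1, 2, 7, 14

Possible subgroup orders: {1, 2, 7, 14}


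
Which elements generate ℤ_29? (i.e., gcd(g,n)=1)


g generates ℤ_n iff gcd(g,n) = 1
Prime factors of 29: 29
Generators are g ∈ {1,...,28} not divisible by any of these primes.
Generators: {1, 2, 3, 4, 5, 6, 7, 8, 9, 10, 11, 12, 13, 14, 15, 16, 17, 18, 19, 20, 21, 22, 23, 24, 25, 26, 27, 28}
Number of generators = φ(29) = 28

Generators of ℤ_29 = {1, 2, 3, 4, 5, 6, 7, 8, 9, 10, 11, 12, 13, 14, 15, 16, 17, 18, 19, 20, 21, 22, 23, 24, 25, 26, 27, 28}


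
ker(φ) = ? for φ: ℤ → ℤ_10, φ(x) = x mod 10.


Kernel = preimage of identity
ker(φ) = {x ∈ ℤ : x ≡ 0 (mod 10)} = 10ℤ = {0, ±10, ±20, ...}

ker(φ) = 10ℤ


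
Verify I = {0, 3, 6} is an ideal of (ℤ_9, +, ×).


Check ideal conditions for I = {0, 3, 6} in ℤ_9:
(1) I is an additive subgroup? Yes
(2) For r ∈ ℤ_9 and a ∈ I: r·a ∈ I? Yes

Yes, I is an ideal of ℤ_9


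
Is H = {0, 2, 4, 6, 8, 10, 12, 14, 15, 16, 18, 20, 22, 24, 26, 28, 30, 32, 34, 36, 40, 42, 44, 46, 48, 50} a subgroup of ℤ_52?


Subgroup test for H = {0, 2, 4, 6, 8, 10, 12, 14, 15, 16, 18, 20, 22, 24, 26, 28, 30, 32, 34, 36, 40, 42, 44, 46, 48, 50} in (ℤ_52, +):
(1) 0 ∈ H? Yes
(2) Closure: for all a,b ∈ H, (a+b) mod 52 ∈ H? No  [counterexample: 2 + 15 = 17 ∉ H]
(3) Inverses: for all a ∈ H, -a mod 52 ∈ H? No

No, H is not a subgroup of ℤ_52


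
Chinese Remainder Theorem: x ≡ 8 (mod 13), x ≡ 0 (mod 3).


m₁ = 13, m₂ = 3, gcd = 1, so CRT applies. M = m₁·m₂ = 39
Let M₁ = M/m₁ = 3, M₂ = M/m₂ = 13
Find y₁ ≡ M₁⁻¹ (mod m₁): 3⁻¹ ≡ 9 (mod 13)
Find y₂ ≡ M₂⁻¹ (mod m₂): 13⁻¹ ≡ 1 (mod 3)
x = a₁·M₁·y₁ + a₂·M₂·y₂ = 8·3·9 + 0·13·1 = 216
Reduce mod 39: x ≡ 21
Check: 21 mod 13 = 8 ✓, 21 mod 3 = 0 ✓

x ≡ 21 (mod 39)


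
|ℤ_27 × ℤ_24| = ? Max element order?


|ℤ_27 × ℤ_24| = 27 × 24 = 648
Max element order = lcm(27,24) = 216
Cyclic? No (gcd=3)

|ℤ_27×ℤ_24| = 648, max element order = 216


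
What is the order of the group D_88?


|D_n| = 2n (n rotations and n reflections)
|D_88| = 2×88 = 176

|D_88| = 176


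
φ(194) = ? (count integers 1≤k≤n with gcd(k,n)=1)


Factor n: 194 = 2 × 97
φ(n) = n · ∏(1 - 1/p) over distinct primes p | n
φ(194) = 194 · (1 - 1/2) · (1 - 1/97) = 96

φ(194) = 96


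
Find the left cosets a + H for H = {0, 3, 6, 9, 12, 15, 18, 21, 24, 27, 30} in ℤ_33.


H = {0, 3, 6, 9, 12, 15, 18, 21, 24, 27, 30}, |H| = 11
Number of cosets = |G|/|H| = 33/11 = 3
0 + H = {0, 3, 6, 9, 12, 15, 18, 21, 24, 27, 30}
1 + H = {1, 4, 7, 10, 13, 16, 19, 22, 25, 28, 31}
2 + H = {2, 5, 8, 11, 14, 17, 20, 23, 26, 29, 32}

Cosets: 0+H={0,3,6,9,12,15,18,21,24,27,30}; 1+H={1,4,7,10,13,16,19,22,25,28,31}; 2+H={2,5,8,11,14,17,20,23,26,29,32}


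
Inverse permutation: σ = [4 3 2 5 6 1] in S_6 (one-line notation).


To find σ⁻¹, swap domain and range:
σ(1) = 4 → σ⁻¹(4) = 1
σ(2) = 3 → σ⁻¹(3) = 2
σ(3) = 2 → σ⁻¹(2) = 3
σ(4) = 5 → σ⁻¹(5) = 4
σ(5) = 6 → σ⁻¹(6) = 5
σ(6) = 1 → σ⁻¹(1) = 6

σ⁻¹ = [6 3 2 1 4 5]


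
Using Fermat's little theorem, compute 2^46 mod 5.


Fermat's little theorem: if p is prime and gcd(a,p)=1, then a^(p-1) ≡ 1 (mod p)
p = 5 is prime, gcd(2,5) = 1
Reduce exponent: 46 mod 4 = 2
So 2^46 ≡ 2^2 (mod 5)
2^2 mod 5 = 4

2^46 ≡ 4 (mod 5)


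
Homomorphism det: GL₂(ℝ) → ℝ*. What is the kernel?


Kernel = preimage of identity
ker(det) = {A | det(A) = 1} = SL₂(ℝ)

ker(det) = SL₂(ℝ)


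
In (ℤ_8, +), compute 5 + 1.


Operation: addition mod 8
5 + 1 = (a + b) mod 8 with a = 5, b = 1

5 + 1 = 6


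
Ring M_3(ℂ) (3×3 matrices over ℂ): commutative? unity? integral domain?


Matrix multiplication is non-commutative for n ≥ 2; the identity matrix I is the unity; singular matrices give zero divisors, so not an integral domain
Commutative: No
Integral domain: No
Has unity: Yes

M_3(ℂ) (3×3 matrices over ℂ): Commutative=No, Unity=Yes


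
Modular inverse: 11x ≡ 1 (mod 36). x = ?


Use the extended Euclidean algorithm to write 1 = 11·s + 36·t; then s mod 36 is the inverse.
Euclidean algorithm:
  11 = 0·36 + 11
  36 = 3·11 + 3
  11 = 3·3 + 2
  3 = 1·2 + 1
  2 = 2·1 + 0
gcd(11,36) = 1
Back-substitution gives: 11·(-13) + 36·(4) = 1
So 11⁻¹ ≡ -13 ≡ 23 (mod 36)
Check: 11 × 23 = 253 ≡ 1 (mod 36) ✓

11⁻¹ ≡ 23 (mod 36)


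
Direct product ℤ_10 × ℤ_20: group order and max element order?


|ℤ_10 × ℤ_20| = 10 × 20 = 200
Max element order = lcm(10,20) = 20
Cyclic? No (gcd=10)

|ℤ_10×ℤ_20| = 200, max element order = 20


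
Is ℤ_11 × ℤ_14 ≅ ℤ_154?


Comparing ℤ_11 × ℤ_14 and ℤ_154:
gcd(11,14) = 1, so ℤ_11 × ℤ_14 ≅ ℤ_154 (CRT)

Yes, ℤ_11 × ℤ_14 ≅ ℤ_154


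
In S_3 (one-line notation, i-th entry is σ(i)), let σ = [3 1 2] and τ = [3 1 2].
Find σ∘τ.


σ∘τ: apply τ first, then σ
1 →τ 3 →σ 2
2 →τ 1 →σ 3
3 →τ 2 →σ 1

σ∘τ = [2 3 1]


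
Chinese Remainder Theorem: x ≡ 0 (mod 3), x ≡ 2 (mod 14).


m₁ = 3, m₂ = 14, gcd = 1, so CRT applies. M = m₁·m₂ = 42
Let M₁ = M/m₁ = 14, M₂ = M/m₂ = 3
Find y₁ ≡ M₁⁻¹ (mod m₁): 14⁻¹ ≡ 2 (mod 3)
Find y₂ ≡ M₂⁻¹ (mod m₂): 3⁻¹ ≡ 5 (mod 14)
x = a₁·M₁·y₁ + a₂·M₂·y₂ = 0·14·2 + 2·3·5 = 30
Reduce mod 42: x ≡ 30
Check: 30 mod 3 = 0 ✓, 30 mod 14 = 2 ✓

x ≡ 30 (mod 42)


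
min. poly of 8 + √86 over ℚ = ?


Let α = 8 + √86. Then α - 8 = √86, so (α - 8)² = 86, giving α² - 16α - 22 = 0. Degree 2 and α ∉ ℚ, so this is the minimal polynomial.

Minimal polynomial: x² - 16x - 22


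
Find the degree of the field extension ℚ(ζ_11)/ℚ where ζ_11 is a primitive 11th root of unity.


[ℚ(ζ_n):ℚ] = deg Φ_n(x) = φ(n). Here φ(11) = 10

[ℚ(ζ_11)/ℚ where ζ_11 is a primitive 11th root of unity] = 10


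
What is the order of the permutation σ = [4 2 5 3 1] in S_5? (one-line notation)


Cycle decomposition: (1 4 3 5)
Cycle lengths: 4
Order = lcm(4) = 4

ord(σ) = 4


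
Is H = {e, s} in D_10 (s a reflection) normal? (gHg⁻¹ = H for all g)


H = {e, s} in D_10 (s a reflection)
r·s·r⁻¹ = sr⁻² ≠ s for n ≥ 3, so {e, s} is not closed under conjugation

No, not a normal subgroup


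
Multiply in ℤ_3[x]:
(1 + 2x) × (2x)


Expand and collect like terms; reduce coefficients mod 3:
x^0: 1·0 = 0 ≡ 0 (mod 3)
x^1: 1·2 + 2·0 = 2 ≡ 2 (mod 3)
x^2: 2·2 = 4 ≡ 1 (mod 3)
Result: 2x + x^2

f · g = 2x + x^2


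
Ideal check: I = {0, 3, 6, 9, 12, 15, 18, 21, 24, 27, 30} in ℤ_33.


Check ideal conditions for I = {0, 3, 6, 9, 12, 15, 18, 21, 24, 27, 30} in ℤ_33:
(1) I is an additive subgroup? Yes
(2) For r ∈ ℤ_33 and a ∈ I: r·a ∈ I? Yes

Yes, I is an ideal of ℤ_33


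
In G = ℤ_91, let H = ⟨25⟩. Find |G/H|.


|⟨25⟩| = n / gcd(25, 91) = 91 / 1 = 91
H is normal (ℤ_91 is abelian).
|G/H| = |G| / |H| = 91 / 91 = 1

|G/H| = 1


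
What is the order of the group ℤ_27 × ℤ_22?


|A × B| = |A| · |B|
|ℤ_27 × ℤ_22| = 27 × 22 = 594

|ℤ_27 × ℤ_22| = 594


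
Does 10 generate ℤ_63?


g generates ℤ_n iff gcd(g, n) = 1
gcd(10, 63) = 1
Since gcd = 1, 10 is a generator.

Yes, 10 generates ℤ_63


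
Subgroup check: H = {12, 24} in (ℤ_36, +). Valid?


Subgroup test for H = {12, 24} in (ℤ_36, +):
(1) 0 ∈ H? No
(2) Closure: for all a,b ∈ H, (a+b) mod 36 ∈ H? No  [counterexample: 12 + 24 = 0 ∉ H]
(3) Inverses: for all a ∈ H, -a mod 36 ∈ H? Yes

No, H is not a subgroup of ℤ_36


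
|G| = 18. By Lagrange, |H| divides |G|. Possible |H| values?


Lagrange's theorem: |H| divides |G|
|G| = 18
Divisors of 18: 1, 2, 3, 6, 9, 18

Possible subgroup orders: {1, 2, 3, 6, 9, 18}


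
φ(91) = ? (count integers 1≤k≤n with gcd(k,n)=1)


Factor n: 91 = 7 × 13
φ(n) = n · ∏(1 - 1/p) over distinct primes p | n
φ(91) = 91 · (1 - 1/7) · (1 - 1/13) = 72

φ(91) = 72


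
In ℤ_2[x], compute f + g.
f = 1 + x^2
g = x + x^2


Add coefficients mod 2:
x^0: 1 + 0 = 1 (mod 2)
x^1: 0 + 1 = 1 (mod 2)
x^2: 1 + 1 = 0 (mod 2)
Result: 1 + x

f + g = 1 + x


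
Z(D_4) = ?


Z(G) = {g ∈ G | gx = xg for all x ∈ G}
For even n, Z(D_n) = {e, r^(n/2)}: the 180° rotation r^2 commutes with every reflection and rotation

Z(D_4) = {e, r^2}


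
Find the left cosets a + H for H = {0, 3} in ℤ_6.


H = {0, 3}, |H| = 2
Number of cosets = |G|/|H| = 6/2 = 3
0 + H = {0, 3}
1 + H = {1, 4}
2 + H = {2, 5}

Cosets: 0+H={0,3}; 1+H={1,4}; 2+H={2,5}


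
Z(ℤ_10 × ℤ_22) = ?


Z(G) = {g ∈ G | gx = xg for all x ∈ G}
Direct product of abelian groups is abelian, so Z(G) = G

Z(ℤ_10 × ℤ_22) = ℤ_10 × ℤ_22


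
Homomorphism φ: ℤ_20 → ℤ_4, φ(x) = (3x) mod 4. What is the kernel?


Kernel = preimage of identity
ker(φ) = {x ∈ ℤ_20 : 3x ≡ 0 (mod 4)}. Since 4 | 20, φ is well-defined. The kernel is the cyclic subgroup ⟨4⟩ of ℤ_20 (order 5), i.e. {0, 4, 8, 12, 16}

ker(φ) = {0, 4, 8, 12, 16}


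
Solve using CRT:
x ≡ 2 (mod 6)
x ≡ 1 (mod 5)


m₁ = 6, m₂ = 5, gcd = 1, so CRT applies. M = m₁·m₂ = 30
Let M₁ = M/m₁ = 5, M₂ = M/m₂ = 6
Find y₁ ≡ M₁⁻¹ (mod m₁): 5⁻¹ ≡ 5 (mod 6)
Find y₂ ≡ M₂⁻¹ (mod m₂): 6⁻¹ ≡ 1 (mod 5)
x = a₁·M₁·y₁ + a₂·M₂·y₂ = 2·5·5 + 1·6·1 = 56
Reduce mod 30: x ≡ 26
Check: 26 mod 6 = 2 ✓, 26 mod 5 = 1 ✓

x ≡ 26 (mod 30)


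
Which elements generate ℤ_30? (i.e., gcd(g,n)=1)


g generates ℤ_n iff gcd(g,n) = 1
Prime factors of 30: 2, 3, 5
Generators are g ∈ {1,...,29} not divisible by any of these primes.
Generators: {1, 7, 11, 13, 17, 19, 23, 29}
Number of generators = φ(30) = 8

Generators of ℤ_30 = {1, 7, 11, 13, 17, 19, 23, 29}


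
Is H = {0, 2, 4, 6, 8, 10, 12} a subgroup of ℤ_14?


Subgroup test for H = {0, 2, 4, 6, 8, 10, 12} in (ℤ_14, +):
(1) 0 ∈ H? Yes
(2) Closure: for all a,b ∈ H, (a+b) mod 14 ∈ H? Yes
(3) Inverses: for all a ∈ H, -a mod 14 ∈ H? Yes

Yes, H is a subgroup of ℤ_14


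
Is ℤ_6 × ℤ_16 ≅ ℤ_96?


Comparing ℤ_6 × ℤ_16 and ℤ_96:
gcd(6,16) = 2 ≠ 1. Max element order in ℤ_6×ℤ_16 is lcm(6,16) = 48 < 96, so it has no element of order 96

No, ℤ_6 × ℤ_16 ≇ ℤ_96


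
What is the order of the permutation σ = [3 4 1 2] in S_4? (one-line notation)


Cycle decomposition: (1 3) (2 4)
Cycle lengths: 2, 2
Order = lcm(2, 2) = 2

ord(σ) = 2


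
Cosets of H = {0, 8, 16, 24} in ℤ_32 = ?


H = {0, 8, 16, 24}, |H| = 4
Number of cosets = |G|/|H| = 32/4 = 8
0 + H = {0, 8, 16, 24}
1 + H = {1, 9, 17, 25}
2 + H = {2, 10, 18, 26}
3 + H = {3, 11, 19, 27}
4 + H = {4, 12, 20, 28}
5 + H = {5, 13, 21, 29}
6 + H = {6, 14, 22, 30}
7 + H = {7, 15, 23, 31}

Cosets: 0+H={0,8,16,24}; 1+H={1,9,17,25}; 2+H={2,10,18,26}; 3+H={3,11,19,27}; 4+H={4,12,20,28}; 5+H={5,13,21,29}; 6+H={6,14,22,30}; 7+H={7,15,23,31}


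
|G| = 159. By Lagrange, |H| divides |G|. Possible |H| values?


Lagrange's theorem: |H| divides |G|
|G| = 159
Divisors of 159: 1, 3, 53, 159

Possible subgroup orders: {1, 3, 53, 159}


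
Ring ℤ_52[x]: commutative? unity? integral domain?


ℤ_52 has zero divisors (2·26 ≡ 0), and these lift to constant zero divisors in ℤ_52[x]; so not an integral domain
Commutative: Yes
Integral domain: No
Has unity: Yes

ℤ_52[x]: Commutative=Yes, Unity=Yes


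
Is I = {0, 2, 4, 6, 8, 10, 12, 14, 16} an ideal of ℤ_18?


Check ideal conditions for I = {0, 2, 4, 6, 8, 10, 12, 14, 16} in ℤ_18:
(1) I is an additive subgroup? Yes
(2) For r ∈ ℤ_18 and a ∈ I: r·a ∈ I? Yes

Yes, I is an ideal of ℤ_18


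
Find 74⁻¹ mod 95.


Use the extended Euclidean algorithm to write 1 = 74·s + 95·t; then s mod 95 is the inverse.
Euclidean algorithm:
  74 = 0·95 + 74
  95 = 1·74 + 21
  74 = 3·21 + 11
  21 = 1·11 + 10
  11 = 1·10 + 1
  10 = 10·1 + 0
gcd(74,95) = 1
Back-substitution gives: 74·(9) + 95·(-7) = 1
So 74⁻¹ ≡ 9 ≡ 9 (mod 95)
Check: 74 × 9 = 666 ≡ 1 (mod 95) ✓

74⁻¹ ≡ 9 (mod 95)


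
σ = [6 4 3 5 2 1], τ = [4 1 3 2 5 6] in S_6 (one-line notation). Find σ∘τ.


σ∘τ: apply τ first, then σ
1 →τ 4 →σ 5
2 →τ 1 →σ 6
3 →τ 3 →σ 3
4 →τ 2 →σ 4
5 →τ 5 →σ 2
6 →τ 6 →σ 1

σ∘τ = [5 6 3 4 2 1]


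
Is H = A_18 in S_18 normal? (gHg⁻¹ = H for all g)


H = A_18 in S_18
A_18 has index 2 in S_18, and every subgroup of index 2 is normal

Yes, normal subgroup


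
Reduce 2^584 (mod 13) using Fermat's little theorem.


Fermat's little theorem: if p is prime and gcd(a,p)=1, then a^(p-1) ≡ 1 (mod p)
p = 13 is prime, gcd(2,13) = 1
Reduce exponent: 584 mod 12 = 8
So 2^584 ≡ 2^8 (mod 13)
2^8 mod 13 = 9

2^584 ≡ 9 (mod 13)


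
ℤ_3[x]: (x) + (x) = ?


Add coefficients mod 3:
x^0: 0 + 0 = 0 (mod 3)
x^1: 1 + 1 = 2 (mod 3)
Result: 2x

f + g = 2x


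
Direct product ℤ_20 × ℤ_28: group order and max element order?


|ℤ_20 × ℤ_28| = 20 × 28 = 560
Max element order = lcm(20,28) = 140
Cyclic? No (gcd=4)

|ℤ_20×ℤ_28| = 560, max element order = 140


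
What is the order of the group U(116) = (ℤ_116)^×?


U(n) is the group of units mod n; |U(n)| = φ(n)
|U(116)| = φ(116) = 56

|U(116) = (ℤ_116)^×| = 56


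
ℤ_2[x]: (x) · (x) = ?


Expand and collect like terms; reduce coefficients mod 2:
x^0: 0·0 = 0 ≡ 0 (mod 2)
x^1: 0·1 + 1·0 = 0 ≡ 0 (mod 2)
x^2: 1·1 = 1 ≡ 1 (mod 2)
Result: x^2

f · g = x^2


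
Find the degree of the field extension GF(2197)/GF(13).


GF(2197) = GF(13^3), so the extension degree is 3

[GF(2197)/GF(13)] = 3


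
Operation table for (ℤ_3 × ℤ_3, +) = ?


Elements: {(0,0), (0,1), (0,2), (1,0), (1,1), (1,2), (2,0), (2,1), (2,2)}
Operation: componentwise addition mod (3, 3)
Entry (a, b) = ((a₁+b₁) mod 3, (a₂+b₂) mod 3)

Cayley table:
      | (0,0) | (0,1) | (0,2) | (1,0) | (1,1) | (1,2) | (2,0) | (2,1) | (2,2)
(0,0) | (0,0) | (0,1) | (0,2) | (1,0) | (1,1) | (1,2) | (2,0) | (2,1) | (2,2)
(0,1) | (0,1) | (0,2) | (0,0) | (1,1) | (1,2) | (1,0) | (2,1) | (2,2) | (2,0)
(0,2) | (0,2) | (0,0) | (0,1) | (1,2) | (1,0) | (1,1) | (2,2) | (2,0) | (2,1)
(1,0) | (1,0) | (1,1) | (1,2) | (2,0) | (2,1) | (2,2) | (0,0) | (0,1) | (0,2)
(1,1) | (1,1) | (1,2) | (1,0) | (2,1) | (2,2) | (2,0) | (0,1) | (0,2) | (0,0)
(1,2) | (1,2) | (1,0) | (1,1) | (2,2) | (2,0) | (2,1) | (0,2) | (0,0) | (0,1)
(2,0) | (2,0) | (2,1) | (2,2) | (0,0) | (0,1) | (0,2) | (1,0) | (1,1) | (1,2)
(2,1) | (2,1) | (2,2) | (2,0) | (0,1) | (0,2) | (0,0) | (1,1) | (1,2) | (1,0)
(2,2) | (2,2) | (2,0) | (2,1) | (0,2) | (0,0) | (0,1) | (1,2) | (1,0) | (1,1)


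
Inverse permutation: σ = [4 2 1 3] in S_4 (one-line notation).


To find σ⁻¹, swap domain and range:
σ(1) = 4 → σ⁻¹(4) = 1
σ(2) = 2 → σ⁻¹(2) = 2
σ(3) = 1 → σ⁻¹(1) = 3
σ(4) = 3 → σ⁻¹(3) = 4

σ⁻¹ = [3 2 4 1]


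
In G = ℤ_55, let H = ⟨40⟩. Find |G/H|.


|⟨40⟩| = n / gcd(40, 55) = 55 / 5 = 11
H is normal (ℤ_55 is abelian).
|G/H| = |G| / |H| = 55 / 11 = 5

|G/H| = 5


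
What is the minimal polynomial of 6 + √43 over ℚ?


Let α = 6 + √43. Then α - 6 = √43, so (α - 6)² = 43, giving α² - 12α - 7 = 0. Degree 2 and α ∉ ℚ, so this is the minimal polynomial.

Minimal polynomial: x² - 12x - 7


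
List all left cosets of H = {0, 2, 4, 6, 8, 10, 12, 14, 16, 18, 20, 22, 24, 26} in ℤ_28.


H = {0, 2, 4, 6, 8, 10, 12, 14, 16, 18, 20, 22, 24, 26}, |H| = 14
Number of cosets = |G|/|H| = 28/14 = 2
0 + H = {0, 2, 4, 6, 8, 10, 12, 14, 16, 18, 20, 22, 24, 26}
1 + H = {1, 3, 5, 7, 9, 11, 13, 15, 17, 19, 21, 23, 25, 27}

Cosets: 0+H={0,2,4,6,8,10,12,14,16,18,20,22,24,26}; 1+H={1,3,5,7,9,11,13,15,17,19,21,23,25,27}


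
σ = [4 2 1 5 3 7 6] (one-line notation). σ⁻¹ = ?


To find σ⁻¹, swap domain and range:
σ(1) = 4 → σ⁻¹(4) = 1
σ(2) = 2 → σ⁻¹(2) = 2
σ(3) = 1 → σ⁻¹(1) = 3
σ(4) = 5 → σ⁻¹(5) = 4
σ(5) = 3 → σ⁻¹(3) = 5
σ(6) = 7 → σ⁻¹(7) = 6
σ(7) = 6 → σ⁻¹(6) = 7

σ⁻¹ = [3 2 5 1 4 7 6]


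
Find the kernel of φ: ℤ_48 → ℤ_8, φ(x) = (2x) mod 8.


Kernel = preimage of identity
ker(φ) = {x ∈ ℤ_48 : 2x ≡ 0 (mod 8)}. Since 8 | 48, φ is well-defined. The kernel is the cyclic subgroup ⟨4⟩ of ℤ_48 (order 12), i.e. {0, 4, 8, 12, 16, 20, 24, 28, 32, 36, 40, 44}

ker(φ) = {0, 4, 8, 12, 16, 20, 24, 28, 32, 36, 40, 44}


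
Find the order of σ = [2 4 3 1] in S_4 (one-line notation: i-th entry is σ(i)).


Cycle decomposition: (1 2 4)
Cycle lengths: 3
Order = lcm(3) = 3

ord(σ) = 3


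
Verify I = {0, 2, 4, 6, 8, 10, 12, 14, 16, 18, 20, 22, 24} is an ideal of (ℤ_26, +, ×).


Check ideal conditions for I = {0, 2, 4, 6, 8, 10, 12, 14, 16, 18, 20, 22, 24} in ℤ_26:
(1) I is an additive subgroup? Yes
(2) For r ∈ ℤ_26 and a ∈ I: r·a ∈ I? Yes

Yes, I is an ideal of ℤ_26


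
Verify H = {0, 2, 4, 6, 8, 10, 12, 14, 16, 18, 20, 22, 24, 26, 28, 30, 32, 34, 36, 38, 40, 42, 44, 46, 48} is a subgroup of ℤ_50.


Subgroup test for H = {0, 2, 4, 6, 8, 10, 12, 14, 16, 18, 20, 22, 24, 26, 28, 30, 32, 34, 36, 38, 40, 42, 44, 46, 48} in (ℤ_50, +):
(1) 0 ∈ H? Yes
(2) Closure: for all a,b ∈ H, (a+b) mod 50 ∈ H? Yes
(3) Inverses: for all a ∈ H, -a mod 50 ∈ H? Yes

Yes, H is a subgroup of ℤ_50


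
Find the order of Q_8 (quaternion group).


Q_8 = {±1, ±i, ±j, ±k}
|Q_8| = 8

|Q_8 (quaternion group)| = 8


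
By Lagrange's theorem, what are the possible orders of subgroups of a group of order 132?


Lagrange's theorem: |H| divides |G|
|G| = 132
Divisors of 132: 1, 2, 3, 4, 6, 11, 12, 22, 33, 44, 66, 132

Possible subgroup orders: {1, 2, 3, 4, 6, 11, 12, 22, 33, 44, 66, 132}


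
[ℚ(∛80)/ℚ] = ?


∛80 has minimal polynomial x³ - 80 (irreducible over ℚ since 80 is not a perfect cube)

[ℚ(∛80)/ℚ] = 3


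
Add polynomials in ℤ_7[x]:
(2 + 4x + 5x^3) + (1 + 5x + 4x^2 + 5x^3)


Add coefficients mod 7:
x^0: 2 + 1 = 3 (mod 7)
x^1: 4 + 5 = 2 (mod 7)
x^2: 0 + 4 = 4 (mod 7)
x^3: 5 + 5 = 3 (mod 7)
Result: 3 + 2x + 4x^2 + 3x^3

f + g = 3 + 2x + 4x^2 + 3x^3


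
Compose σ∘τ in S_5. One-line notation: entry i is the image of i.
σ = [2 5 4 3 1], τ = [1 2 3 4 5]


σ∘τ: apply τ first, then σ
1 →τ 1 →σ 2
2 →τ 2 →σ 5
3 →τ 3 →σ 4
4 →τ 4 →σ 3
5 →τ 5 →σ 1

σ∘τ = [2 5 4 3 1]


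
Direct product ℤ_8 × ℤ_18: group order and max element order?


|ℤ_8 × ℤ_18| = 8 × 18 = 144
Max element order = lcm(8,18) = 72
Cyclic? No (gcd=2)

|ℤ_8×ℤ_18| = 144, max element order = 72


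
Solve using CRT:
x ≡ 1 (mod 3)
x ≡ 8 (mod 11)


m₁ = 3, m₂ = 11, gcd = 1, so CRT applies. M = m₁·m₂ = 33
Let M₁ = M/m₁ = 11, M₂ = M/m₂ = 3
Find y₁ ≡ M₁⁻¹ (mod m₁): 11⁻¹ ≡ 2 (mod 3)
Find y₂ ≡ M₂⁻¹ (mod m₂): 3⁻¹ ≡ 4 (mod 11)
x = a₁·M₁·y₁ + a₂·M₂·y₂ = 1·11·2 + 8·3·4 = 118
Reduce mod 33: x ≡ 19
Check: 19 mod 3 = 1 ✓, 19 mod 11 = 8 ✓

x ≡ 19 (mod 33)


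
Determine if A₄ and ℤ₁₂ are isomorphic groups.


Comparing A₄ and ℤ₁₂:
A₄ is non-abelian, ℤ₁₂ is abelian

No, A₄ ≇ ℤ₁₂


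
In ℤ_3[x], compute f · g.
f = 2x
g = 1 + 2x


Expand and collect like terms; reduce coefficients mod 3:
x^0: 0·1 = 0 ≡ 0 (mod 3)
x^1: 0·2 + 2·1 = 2 ≡ 2 (mod 3)
x^2: 2·2 = 4 ≡ 1 (mod 3)
Result: 2x + x^2

f · g = 2x + x^2


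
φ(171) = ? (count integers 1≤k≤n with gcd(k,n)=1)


Factor n: 171 = 3^2 × 19
φ(n) = n · ∏(1 - 1/p) over distinct primes p | n
φ(171) = 171 · (1 - 1/3) · (1 - 1/19) = 108

φ(171) = 108


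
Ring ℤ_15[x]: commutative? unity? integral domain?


ℤ_15 has zero divisors (3·5 ≡ 0), and these lift to constant zero divisors in ℤ_15[x]; so not an integral domain
Commutative: Yes
Integral domain: No
Has unity: Yes

ℤ_15[x]: Commutative=Yes, Unity=Yes


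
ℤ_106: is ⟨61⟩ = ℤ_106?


g generates ℤ_n iff gcd(g, n) = 1
gcd(61, 106) = 1
Since gcd = 1, 61 is a generator.

Yes, 61 generates ℤ_106


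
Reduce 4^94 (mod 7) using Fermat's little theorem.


Fermat's little theorem: if p is prime and gcd(a,p)=1, then a^(p-1) ≡ 1 (mod p)
p = 7 is prime, gcd(4,7) = 1
Reduce exponent: 94 mod 6 = 4
So 4^94 ≡ 4^4 (mod 7)
4^4 mod 7 = 4

4^94 ≡ 4 (mod 7)


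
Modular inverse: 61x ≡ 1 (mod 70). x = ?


Use the extended Euclidean algorithm to write 1 = 61·s + 70·t; then s mod 70 is the inverse.
Euclidean algorithm:
  61 = 0·70 + 61
  70 = 1·61 + 9
  61 = 6·9 + 7
  9 = 1·7 + 2
  7 = 3·2 + 1
  2 = 2·1 + 0
gcd(61,70) = 1
Back-substitution gives: 61·(31) + 70·(-27) = 1
So 61⁻¹ ≡ 31 ≡ 31 (mod 70)
Check: 61 × 31 = 1891 ≡ 1 (mod 70) ✓

61⁻¹ ≡ 31 (mod 70)


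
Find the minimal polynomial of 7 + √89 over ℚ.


Let α = 7 + √89. Then α - 7 = √89, so (α - 7)² = 89, giving α² - 14α - 40 = 0. Degree 2 and α ∉ ℚ, so this is the minimal polynomial.

Minimal polynomial: x² - 14x - 40


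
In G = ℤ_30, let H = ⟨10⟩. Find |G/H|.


|⟨10⟩| = n / gcd(10, 30) = 30 / 10 = 3
H is normal (ℤ_30 is abelian).
|G/H| = |G| / |H| = 30 / 3 = 10

|G/H| = 10


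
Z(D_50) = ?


Z(G) = {g ∈ G | gx = xg for all x ∈ G}
For even n, Z(D_n) = {e, r^(n/2)}: the 180° rotation r^25 commutes with every reflection and rotation

Z(D_50) = {e, r^25}


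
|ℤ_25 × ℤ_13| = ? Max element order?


|ℤ_25 × ℤ_13| = 25 × 13 = 325
Max element order = lcm(25,13) = 325
Cyclic? Yes (gcd=1)

|ℤ_25×ℤ_13| = 325, max element order = 325


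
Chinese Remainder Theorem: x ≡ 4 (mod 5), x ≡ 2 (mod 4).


m₁ = 5, m₂ = 4, gcd = 1, so CRT applies. M = m₁·m₂ = 20
Let M₁ = M/m₁ = 4, M₂ = M/m₂ = 5
Find y₁ ≡ M₁⁻¹ (mod m₁): 4⁻¹ ≡ 4 (mod 5)
Find y₂ ≡ M₂⁻¹ (mod m₂): 5⁻¹ ≡ 1 (mod 4)
x = a₁·M₁·y₁ + a₂·M₂·y₂ = 4·4·4 + 2·5·1 = 74
Reduce mod 20: x ≡ 14
Check: 14 mod 5 = 4 ✓, 14 mod 4 = 2 ✓

x ≡ 14 (mod 20)


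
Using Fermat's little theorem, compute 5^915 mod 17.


Fermat's little theorem: if p is prime and gcd(a,p)=1, then a^(p-1) ≡ 1 (mod p)
p = 17 is prime, gcd(5,17) = 1
Reduce exponent: 915 mod 16 = 3
So 5^915 ≡ 5^3 (mod 17)
5^3 mod 17 = 6

5^915 ≡ 6 (mod 17)


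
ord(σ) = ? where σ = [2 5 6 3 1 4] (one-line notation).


Cycle decomposition: (1 2 5) (3 6 4)
Cycle lengths: 3, 3
Order = lcm(3, 3) = 3

ord(σ) = 3


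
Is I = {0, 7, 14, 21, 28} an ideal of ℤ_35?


Check ideal conditions for I = {0, 7, 14, 21, 28} in ℤ_35:
(1) I is an additive subgroup? Yes
(2) For r ∈ ℤ_35 and a ∈ I: r·a ∈ I? Yes

Yes, I is an ideal of ℤ_35


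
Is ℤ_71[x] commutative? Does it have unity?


ℤ_71 is a field (n prime), so ℤ_71[x] is a commutative integral domain with unity
Commutative: Yes
Integral domain: Yes
Has unity: Yes

ℤ_71[x]: Commutative=Yes, Unity=Yes


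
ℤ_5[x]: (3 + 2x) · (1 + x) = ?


Expand and collect like terms; reduce coefficients mod 5:
x^0: 3·1 = 3 ≡ 3 (mod 5)
x^1: 3·1 + 2·1 = 5 ≡ 0 (mod 5)
x^2: 2·1 = 2 ≡ 2 (mod 5)
Result: 3 + 2x^2

f · g = 3 + 2x^2


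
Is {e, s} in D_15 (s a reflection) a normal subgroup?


H = {e, s} in D_15 (s a reflection)
r·s·r⁻¹ = sr⁻² ≠ s for n ≥ 3, so {e, s} is not closed under conjugation

No, not a normal subgroup


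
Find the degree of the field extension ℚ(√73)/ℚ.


√73 has minimal polynomial x² - 73 (irreducible over ℚ since 73 is squarefree)

[ℚ(√73)/ℚ] = 2


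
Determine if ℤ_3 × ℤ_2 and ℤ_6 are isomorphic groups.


Comparing ℤ_3 × ℤ_2 and ℤ_6:
gcd(3,2) = 1, so ℤ_3 × ℤ_2 ≅ ℤ_6 (CRT)

Yes, ℤ_3 × ℤ_2 ≅ ℤ_6


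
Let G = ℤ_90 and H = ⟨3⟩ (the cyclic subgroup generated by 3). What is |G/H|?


|⟨3⟩| = n / gcd(3, 90) = 90 / 3 = 30
H is normal (ℤ_90 is abelian).
|G/H| = |G| / |H| = 90 / 30 = 3

|G/H| = 3


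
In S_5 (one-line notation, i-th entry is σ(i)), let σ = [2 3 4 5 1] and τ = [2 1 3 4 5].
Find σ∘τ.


σ∘τ: apply τ first, then σ
1 →τ 2 →σ 3
2 →τ 1 →σ 2
3 →τ 3 →σ 4
4 →τ 4 →σ 5
5 →τ 5 →σ 1

σ∘τ = [3 2 4 5 1]


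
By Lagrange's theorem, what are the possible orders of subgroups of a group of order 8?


Lagrange's theorem: |H| divides |G|
|G| = 8
Divisors of 8: 1, 2, 4, 8

Possible subgroup orders: {1, 2, 4, 8}


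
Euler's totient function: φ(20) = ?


φ(n) = count of k ∈ {1,...,n} with gcd(k,n)=1
Coprimes to 20: {1, 3, 7, 9, 11, 13, 17, 19}
Count: 8

φ(20) = 8


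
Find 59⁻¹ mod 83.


Use the extended Euclidean algorithm to write 1 = 59·s + 83·t; then s mod 83 is the inverse.
Euclidean algorithm:
  59 = 0·83 + 59
  83 = 1·59 + 24
  59 = 2·24 + 11
  24 = 2·11 + 2
  11 = 5·2 + 1
  2 = 2·1 + 0
gcd(59,83) = 1
Back-substitution gives: 59·(38) + 83·(-27) = 1
So 59⁻¹ ≡ 38 ≡ 38 (mod 83)
Check: 59 × 38 = 2242 ≡ 1 (mod 83) ✓

59⁻¹ ≡ 38 (mod 83)


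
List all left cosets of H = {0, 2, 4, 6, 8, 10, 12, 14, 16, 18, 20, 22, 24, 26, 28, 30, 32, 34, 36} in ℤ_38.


H = {0, 2, 4, 6, 8, 10, 12, 14, 16, 18, 20, 22, 24, 26, 28, 30, 32, 34, 36}, |H| = 19
Number of cosets = |G|/|H| = 38/19 = 2
0 + H = {0, 2, 4, 6, 8, 10, 12, 14, 16, 18, 20, 22, 24, 26, 28, 30, 32, 34, 36}
1 + H = {1, 3, 5, 7, 9, 11, 13, 15, 17, 19, 21, 23, 25, 27, 29, 31, 33, 35, 37}

Cosets: 0+H={0,2,4,6,8,10,12,14,16,18,20,22,24,26,28,30,32,34,36}; 1+H={1,3,5,7,9,11,13,15,17,19,21,23,25,27,29,31,33,35,37}


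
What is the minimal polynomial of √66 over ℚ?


√66 satisfies x² - 66 = 0, irreducible over ℚ since 66 is squarefree

Minimal polynomial: x² - 66


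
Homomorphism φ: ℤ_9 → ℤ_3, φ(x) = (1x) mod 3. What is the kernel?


Kernel = preimage of identity
ker(φ) = {x ∈ ℤ_9 : 1x ≡ 0 (mod 3)}. Since 3 | 9, φ is well-defined. The kernel is the cyclic subgroup ⟨3⟩ of ℤ_9 (order 3), i.e. {0, 3, 6}

ker(φ) = {0, 3, 6}


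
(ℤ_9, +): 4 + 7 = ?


Operation: addition mod 9
4 + 7 = (a + b) mod 9 with a = 4, b = 7

4 + 7 = 2


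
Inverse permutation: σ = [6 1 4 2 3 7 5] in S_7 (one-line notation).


To find σ⁻¹, swap domain and range:
σ(1) = 6 → σ⁻¹(6) = 1
σ(2) = 1 → σ⁻¹(1) = 2
σ(3) = 4 → σ⁻¹(4) = 3
σ(4) = 2 → σ⁻¹(2) = 4
σ(5) = 3 → σ⁻¹(3) = 5
σ(6) = 7 → σ⁻¹(7) = 6
σ(7) = 5 → σ⁻¹(5) = 7

σ⁻¹ = [2 4 5 3 7 1 6]


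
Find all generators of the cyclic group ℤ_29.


g generates ℤ_n iff gcd(g,n) = 1
Prime factors of 29: 29
Generators are g ∈ {1,...,28} not divisible by any of these primes.
Generators: {1, 2, 3, 4, 5, 6, 7, 8, 9, 10, 11, 12, 13, 14, 15, 16, 17, 18, 19, 20, 21, 22, 23, 24, 25, 26, 27, 28}
Number of generators = φ(29) = 28

Generators of ℤ_29 = {1, 2, 3, 4, 5, 6, 7, 8, 9, 10, 11, 12, 13, 14, 15, 16, 17, 18, 19, 20, 21, 22, 23, 24, 25, 26, 27, 28}


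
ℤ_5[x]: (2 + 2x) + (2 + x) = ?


Add coefficients mod 5:
x^0: 2 + 2 = 4 (mod 5)
x^1: 2 + 1 = 3 (mod 5)
Result: 4 + 3x

f + g = 4 + 3x
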